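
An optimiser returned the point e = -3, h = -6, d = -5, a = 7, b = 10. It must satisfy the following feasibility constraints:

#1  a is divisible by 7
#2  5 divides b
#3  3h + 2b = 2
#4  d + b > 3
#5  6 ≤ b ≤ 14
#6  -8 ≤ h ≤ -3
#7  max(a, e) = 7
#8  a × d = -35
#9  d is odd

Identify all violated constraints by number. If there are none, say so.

#1 7 / 7 = 1, so 7 divides 7  OK
#2 10 / 5 = 2, so 5 divides 10  OK
#3 3h + 2b = 3(-6) + 2(10) = 2  OK
#4 d + b = -5 + 10 = 5; 5 > 3  OK
#5 b = 10 lies in [6, 14]  OK
#6 h = -6 lies in [-8, -3]  OK
#7 max(7, -3) = 7  OK
#8 a × d = 7 × (-5) = -35  OK
#9 d = -5 is odd  OK

Yes — all constraints hold.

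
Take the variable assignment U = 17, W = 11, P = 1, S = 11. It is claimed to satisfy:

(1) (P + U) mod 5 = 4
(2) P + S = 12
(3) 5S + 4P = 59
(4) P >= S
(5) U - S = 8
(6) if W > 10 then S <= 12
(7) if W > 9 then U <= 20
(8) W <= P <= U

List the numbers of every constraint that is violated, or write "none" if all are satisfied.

(1) P + U = 18; 18 mod 5 = 3, not 4  no
(2) P + S = 1 + 11 = 12  yes
(3) 5S + 4P = 5(11) + 4(1) = 59  yes
(4) P = 1, S = 11; 1 < 11 (want ≥)  no
(5) U - S = 17 - 11 = 6, not 8  no
(6) W = 11 > 10, so we need S ≤ 12; S = 11 ≤ 12  yes
(7) W = 11 > 9, so we need U ≤ 20; U = 17 ≤ 20  yes
(8) values 11, 1, 17; W = 11 is not <= P = 1  no

Constraints 1, 4, 5, 8 do not hold.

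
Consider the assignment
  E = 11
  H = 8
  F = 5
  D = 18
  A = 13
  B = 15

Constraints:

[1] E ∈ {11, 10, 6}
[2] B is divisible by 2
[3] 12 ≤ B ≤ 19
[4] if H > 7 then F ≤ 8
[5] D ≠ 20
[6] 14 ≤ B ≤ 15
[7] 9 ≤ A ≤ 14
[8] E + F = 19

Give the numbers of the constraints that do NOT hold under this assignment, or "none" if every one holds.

[1] E = 11 is in {11, 10, 6}  ✔
[2] 15 = 2×7 + 1, so 2 does not divide 15  ✘
[3] B = 15 lies in [12, 19]  ✔
[4] H = 8 > 7, so we need F ≤ 8; F = 5 ≤ 8  ✔
[5] D = 18, and 18 ≠ 20  ✔
[6] B = 15 lies in [14, 15]  ✔
[7] A = 13 lies in [9, 14]  ✔
[8] E + F = 11 + 5 = 16, not 19  ✘

Violated: 2, 8.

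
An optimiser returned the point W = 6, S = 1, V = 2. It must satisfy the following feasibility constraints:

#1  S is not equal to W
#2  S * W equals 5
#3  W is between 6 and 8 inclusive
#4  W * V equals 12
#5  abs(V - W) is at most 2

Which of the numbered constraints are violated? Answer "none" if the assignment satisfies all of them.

No — constraints 2 and 5 are not satisfied.

#1 S = 1, W = 6; distinct — OK.
#2 S * W = 1 * 6 = 6, not 5 — violated.
#3 W = 6 lies in [6, 8] — OK.
#4 W * V = 6 * 2 = 12 — OK.
#5 abs(2 - 6) = 4; 4 > 2, exceeds bound 2 — violated.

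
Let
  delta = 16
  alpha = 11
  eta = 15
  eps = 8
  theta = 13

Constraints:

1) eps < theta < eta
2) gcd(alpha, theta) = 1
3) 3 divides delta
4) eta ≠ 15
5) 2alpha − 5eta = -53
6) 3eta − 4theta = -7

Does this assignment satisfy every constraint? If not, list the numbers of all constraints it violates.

1) values 8 < 13 < 15  OK
2) gcd(11, 13) = 1  OK
3) 16 = 3×5 + 1, so 3 does not divide 16  FAIL
4) eta = 15, but 15 is required to differ  FAIL
5) 2alpha − 5eta = 2(11) − 5(15) = -53  OK
6) 3eta − 4theta = 3(15) − 4(13) = -7  OK

Constraints 3, 4 are violated.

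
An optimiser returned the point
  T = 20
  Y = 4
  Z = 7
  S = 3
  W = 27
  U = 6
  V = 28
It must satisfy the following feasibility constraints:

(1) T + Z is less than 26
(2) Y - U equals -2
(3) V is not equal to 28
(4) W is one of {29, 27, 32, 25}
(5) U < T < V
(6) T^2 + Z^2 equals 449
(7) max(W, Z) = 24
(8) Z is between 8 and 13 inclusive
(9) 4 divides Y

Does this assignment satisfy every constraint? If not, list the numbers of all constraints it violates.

Violated: 1, 3, 7, 8.

(1) T + Z = 20 + 7 = 27; 27 ≥ 26, bound 26 not met — fails.
(2) Y - U = 4 - 6 = -2 — holds.
(3) V = 28, but 28 is required to differ — fails.
(4) W = 27 is in {29, 27, 32, 25} — holds.
(5) values 6 < 20 < 28 — holds.
(6) T^2 + Z^2 = 20^2 + 7^2 = 400 + 49 = 449 — holds.
(7) max(27, 7) = 27, not 24 — fails.
(8) Z = 7 is outside [8, 13] — fails.
(9) 4 / 4 = 1, so 4 divides 4 — holds.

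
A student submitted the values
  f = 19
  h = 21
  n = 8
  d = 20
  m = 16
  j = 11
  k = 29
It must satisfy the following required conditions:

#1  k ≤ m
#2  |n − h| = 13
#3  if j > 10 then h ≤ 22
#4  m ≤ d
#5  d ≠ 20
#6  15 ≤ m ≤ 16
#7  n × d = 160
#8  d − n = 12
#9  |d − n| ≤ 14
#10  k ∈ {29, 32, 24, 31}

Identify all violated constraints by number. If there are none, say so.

#1 k = 29, m = 16; 29 > 16 (want ≤) — violated.
#2 |8 − 21| = 13 — satisfied.
#3 j = 11 > 10, so we need h ≤ 22; h = 21 ≤ 22 — satisfied.
#4 m = 16, d = 20; 16 ≤ 20 — satisfied.
#5 d = 20, but 20 is required to differ — violated.
#6 m = 16 lies in [15, 16] — satisfied.
#7 n × d = 8 × 20 = 160 — satisfied.
#8 d − n = 20 − 8 = 12 — satisfied.
#9 |20 − 8| = 12; 12 ≤ 14 — satisfied.
#10 k = 29 is in {29, 32, 24, 31} — satisfied.

Constraints 1 and 5 do not hold.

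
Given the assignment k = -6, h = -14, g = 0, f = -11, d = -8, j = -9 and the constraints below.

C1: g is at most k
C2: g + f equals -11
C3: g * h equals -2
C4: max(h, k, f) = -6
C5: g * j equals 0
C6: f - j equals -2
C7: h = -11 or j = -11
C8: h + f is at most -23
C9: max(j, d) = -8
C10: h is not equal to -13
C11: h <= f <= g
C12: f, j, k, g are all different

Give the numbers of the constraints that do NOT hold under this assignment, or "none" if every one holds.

Violated: 1, 3, and 7.

C1: g = 0, k = -6; 0 > -6 (want ≤)  no
C2: g + f = 0 + (-11) = -11  yes
C3: g * h = 0 * (-14) = 0, not -2  no
C4: max(-14, -6, -11) = -6  yes
C5: g * j = 0 * (-9) = 0  yes
C6: f - j = -11 - (-9) = -2  yes
C7: h = -14 ≠ -11 and j = -9 ≠ -11; both disjuncts false  no
C8: h + f = -14 + (-11) = -25; -25 ≤ -23  yes
C9: max(-9, -8) = -8  yes
C10: h = -14, and -14 ≠ -13  yes
C11: values -14 <= -11 <= 0  yes
C12: values -11, -9, -6, 0 are pairwise distinct  yes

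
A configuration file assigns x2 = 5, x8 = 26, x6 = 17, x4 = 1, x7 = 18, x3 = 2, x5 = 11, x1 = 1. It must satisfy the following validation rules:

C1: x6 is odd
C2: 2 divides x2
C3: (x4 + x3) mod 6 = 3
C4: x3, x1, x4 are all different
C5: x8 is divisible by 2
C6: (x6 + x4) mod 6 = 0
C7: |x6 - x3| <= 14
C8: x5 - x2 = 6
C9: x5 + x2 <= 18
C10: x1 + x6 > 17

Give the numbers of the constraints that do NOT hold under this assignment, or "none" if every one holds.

C1: x6 = 17 is odd  ✓
C2: 5 = 2*2 + 1, so 2 does not divide 5  ✗
C3: x4 + x3 = 3; 3 mod 6 = 3  ✓
C4: x1 = x4 = 1, not all different  ✗
C5: 26 / 2 = 13, so 2 divides 26  ✓
C6: x6 + x4 = 18; 18 mod 6 = 0  ✓
C7: |17 - 2| = 15; 15 > 14, exceeds bound 14  ✗
C8: x5 - x2 = 11 - 5 = 6  ✓
C9: x5 + x2 = 11 + 5 = 16; 16 ≤ 18  ✓
C10: x1 + x6 = 1 + 17 = 18; 18 > 17  ✓

No — constraints 2, 4, 7 are not satisfied.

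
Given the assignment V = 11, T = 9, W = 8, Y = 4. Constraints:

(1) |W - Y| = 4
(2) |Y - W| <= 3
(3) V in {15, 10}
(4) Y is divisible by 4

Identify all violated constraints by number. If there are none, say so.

The assignment fails constraints 2, 3.

(1) |8 - 4| = 4 — holds.
(2) |4 - 8| = 4; 4 > 3, exceeds bound 3 — does not hold.
(3) V = 11 is not in {15, 10} — does not hold.
(4) 4 / 4 = 1, so 4 divides 4 — holds.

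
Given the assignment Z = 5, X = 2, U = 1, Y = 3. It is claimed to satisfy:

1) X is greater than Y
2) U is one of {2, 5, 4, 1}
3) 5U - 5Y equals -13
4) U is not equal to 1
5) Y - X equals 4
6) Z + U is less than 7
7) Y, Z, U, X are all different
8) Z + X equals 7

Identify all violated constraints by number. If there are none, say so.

Constraints 1, 3, 4, 5 do not hold.

1) X = 2, Y = 3; 2 ≤ 3 (want >) — does not hold.
2) U = 1 is in {2, 5, 4, 1} — holds.
3) 5U - 5Y = 5(1) - 5(3) = -10, not -13 — does not hold.
4) U = 1, but 1 is required to differ — does not hold.
5) Y - X = 3 - 2 = 1, not 4 — does not hold.
6) Z + U = 5 + 1 = 6; 6 < 7 — holds.
7) values 3, 5, 1, 2 are pairwise distinct — holds.
8) Z + X = 5 + 2 = 7 — holds.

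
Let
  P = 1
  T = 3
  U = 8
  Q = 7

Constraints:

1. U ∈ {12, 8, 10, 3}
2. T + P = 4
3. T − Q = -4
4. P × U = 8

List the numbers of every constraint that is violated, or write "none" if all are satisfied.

1. U = 8 is in {12, 8, 10, 3} — satisfied.
2. T + P = 3 + 1 = 4 — satisfied.
3. T − Q = 3 − 7 = -4 — satisfied.
4. P × U = 1 × 8 = 8 — satisfied.

No violations.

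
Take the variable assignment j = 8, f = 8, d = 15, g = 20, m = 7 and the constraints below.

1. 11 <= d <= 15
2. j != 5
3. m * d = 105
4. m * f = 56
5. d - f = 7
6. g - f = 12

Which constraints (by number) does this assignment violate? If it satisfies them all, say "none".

1. d = 15 lies in [11, 15] — holds.
2. j = 8, and 8 ≠ 5 — holds.
3. m * d = 7 * 15 = 105 — holds.
4. m * f = 7 * 8 = 56 — holds.
5. d - f = 15 - 8 = 7 — holds.
6. g - f = 20 - 8 = 12 — holds.

Yes — all constraints hold.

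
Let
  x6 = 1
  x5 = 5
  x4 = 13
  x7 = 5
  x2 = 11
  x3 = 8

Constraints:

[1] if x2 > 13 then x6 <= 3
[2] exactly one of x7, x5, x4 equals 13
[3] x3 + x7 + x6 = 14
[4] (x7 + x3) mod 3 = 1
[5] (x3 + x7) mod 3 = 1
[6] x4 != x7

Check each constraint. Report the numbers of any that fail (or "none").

All constraints are satisfied.

[1] x2 = 11, not > 13; antecedent false, conditional vacuously true — holds.
[2] x7=5, x5=5, x4=13; 1 of them equals 13 — holds.
[3] x3 + x7 + x6 = 8 + 5 + 1 = 14 — holds.
[4] x7 + x3 = 13; 13 mod 3 = 1 — holds.
[5] x3 + x7 = 13; 13 mod 3 = 1 — holds.
[6] x4 = 13, x7 = 5; distinct — holds.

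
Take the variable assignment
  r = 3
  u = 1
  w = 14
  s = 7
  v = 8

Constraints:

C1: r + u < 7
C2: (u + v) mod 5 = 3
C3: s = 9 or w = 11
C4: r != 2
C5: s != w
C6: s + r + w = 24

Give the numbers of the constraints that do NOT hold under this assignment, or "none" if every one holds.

C1: r + u = 3 + 1 = 4; 4 < 7 — OK.
C2: u + v = 9; 9 mod 5 = 4, not 3 — violated.
C3: s = 7 ≠ 9 and w = 14 ≠ 11; both disjuncts false — violated.
C4: r = 3, and 3 ≠ 2 — OK.
C5: s = 7, w = 14; distinct — OK.
C6: s + r + w = 7 + 3 + 14 = 24 — OK.

The assignment fails constraints 2 and 3.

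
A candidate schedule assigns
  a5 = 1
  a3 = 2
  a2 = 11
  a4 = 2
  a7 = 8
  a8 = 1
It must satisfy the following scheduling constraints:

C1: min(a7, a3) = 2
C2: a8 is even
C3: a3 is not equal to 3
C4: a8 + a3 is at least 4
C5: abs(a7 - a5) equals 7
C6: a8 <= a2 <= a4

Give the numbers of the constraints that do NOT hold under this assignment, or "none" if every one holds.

C1: min(8, 2) = 2 — holds.
C2: a8 = 1 is odd — fails.
C3: a3 = 2, and 2 ≠ 3 — holds.
C4: a8 + a3 = 1 + 2 = 3; 3 < 4, bound 4 not met — fails.
C5: abs(8 - 1) = 7 — holds.
C6: values 1, 11, 2; a2 = 11 is not <= a4 = 2 — fails.

Violated: 2, 4, 6.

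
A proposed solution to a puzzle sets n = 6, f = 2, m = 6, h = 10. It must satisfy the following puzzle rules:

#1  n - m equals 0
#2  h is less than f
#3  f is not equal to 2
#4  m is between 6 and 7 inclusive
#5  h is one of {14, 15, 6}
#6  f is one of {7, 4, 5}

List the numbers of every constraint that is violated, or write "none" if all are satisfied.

The assignment fails constraints 2, 3, 5, and 6.

#1 n - m = 6 - 6 = 0 — holds.
#2 h = 10, f = 2; 10 ≥ 2 (want <) — fails.
#3 f = 2, but 2 is required to differ — fails.
#4 m = 6 lies in [6, 7] — holds.
#5 h = 10 is not in {14, 15, 6} — fails.
#6 f = 2 is not in {7, 4, 5} — fails.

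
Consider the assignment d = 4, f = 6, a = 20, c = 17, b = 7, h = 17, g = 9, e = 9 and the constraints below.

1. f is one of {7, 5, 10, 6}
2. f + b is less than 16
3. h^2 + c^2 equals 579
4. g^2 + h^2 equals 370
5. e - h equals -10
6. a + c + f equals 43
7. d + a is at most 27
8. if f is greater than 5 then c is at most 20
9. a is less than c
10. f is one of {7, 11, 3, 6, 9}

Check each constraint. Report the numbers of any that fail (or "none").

Constraints 3, 5, 9 do not hold.

1. f = 6 is in {7, 5, 10, 6} — holds.
2. f + b = 6 + 7 = 13; 13 < 16 — holds.
3. h^2 + c^2 = 17^2 + 17^2 = 289 + 289 = 578, not 579 — fails.
4. g^2 + h^2 = 9^2 + 17^2 = 81 + 289 = 370 — holds.
5. e - h = 9 - 17 = -8, not -10 — fails.
6. a + c + f = 20 + 17 + 6 = 43 — holds.
7. d + a = 4 + 20 = 24; 24 ≤ 27 — holds.
8. f = 6 > 5, so we need c ≤ 20; c = 17 ≤ 20 — holds.
9. a = 20, c = 17; 20 ≥ 17 (want <) — fails.
10. f = 6 is in {7, 11, 3, 6, 9} — holds.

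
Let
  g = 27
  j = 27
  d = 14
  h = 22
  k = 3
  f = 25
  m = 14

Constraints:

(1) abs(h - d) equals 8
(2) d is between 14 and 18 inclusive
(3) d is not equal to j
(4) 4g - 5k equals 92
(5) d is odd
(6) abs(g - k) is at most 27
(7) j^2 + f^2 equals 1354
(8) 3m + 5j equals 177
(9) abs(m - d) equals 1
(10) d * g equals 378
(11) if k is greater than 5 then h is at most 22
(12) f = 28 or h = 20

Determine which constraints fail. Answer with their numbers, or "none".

(1) abs(22 - 14) = 8 — satisfied.
(2) d = 14 lies in [14, 18] — satisfied.
(3) d = 14, j = 27; distinct — satisfied.
(4) 4g - 5k = 4(27) - 5(3) = 93, not 92 — violated.
(5) d = 14 is even — violated.
(6) abs(27 - 3) = 24; 24 ≤ 27 — satisfied.
(7) j^2 + f^2 = 27^2 + 25^2 = 729 + 625 = 1354 — satisfied.
(8) 3m + 5j = 3(14) + 5(27) = 177 — satisfied.
(9) abs(14 - 14) = 0, not 1 — violated.
(10) d * g = 14 * 27 = 378 — satisfied.
(11) k = 3, not > 5; antecedent false, conditional vacuously true — satisfied.
(12) f = 25 ≠ 28 and h = 22 ≠ 20; both disjuncts false — violated.

No — constraints 4, 5, 9, and 12 are not satisfied.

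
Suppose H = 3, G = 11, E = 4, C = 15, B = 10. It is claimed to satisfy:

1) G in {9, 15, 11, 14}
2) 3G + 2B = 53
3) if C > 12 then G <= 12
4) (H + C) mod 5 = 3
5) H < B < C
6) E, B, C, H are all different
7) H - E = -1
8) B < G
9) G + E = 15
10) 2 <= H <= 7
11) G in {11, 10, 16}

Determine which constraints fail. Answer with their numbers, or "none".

Yes — all constraints hold.

1) G = 11 is in {9, 15, 11, 14} — OK.
2) 3G + 2B = 3(11) + 2(10) = 53 — OK.
3) C = 15 > 12, so we need G ≤ 12; G = 11 ≤ 12 — OK.
4) H + C = 18; 18 mod 5 = 3 — OK.
5) values 3 < 10 < 15 — OK.
6) values 4, 10, 15, 3 are pairwise distinct — OK.
7) H - E = 3 - 4 = -1 — OK.
8) B = 10, G = 11; 10 < 11 — OK.
9) G + E = 11 + 4 = 15 — OK.
10) H = 3 lies in [2, 7] — OK.
11) G = 11 is in {11, 10, 16} — OK.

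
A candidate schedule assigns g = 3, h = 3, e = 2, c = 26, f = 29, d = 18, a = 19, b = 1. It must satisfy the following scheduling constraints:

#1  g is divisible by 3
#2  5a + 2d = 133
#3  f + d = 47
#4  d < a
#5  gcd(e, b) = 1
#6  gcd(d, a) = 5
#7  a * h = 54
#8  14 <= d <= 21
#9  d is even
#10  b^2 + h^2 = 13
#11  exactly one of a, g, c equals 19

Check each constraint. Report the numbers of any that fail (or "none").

Violated: 2, 6, 7, and 10.

#1 3 / 3 = 1, so 3 divides 3  ✔
#2 5a + 2d = 5(19) + 2(18) = 131, not 133  ✘
#3 f + d = 29 + 18 = 47  ✔
#4 d = 18, a = 19; 18 < 19  ✔
#5 gcd(2, 1) = 1  ✔
#6 gcd(18, 19) = 1, not 5  ✘
#7 a * h = 19 * 3 = 57, not 54  ✘
#8 d = 18 lies in [14, 21]  ✔
#9 d = 18 is even  ✔
#10 b^2 + h^2 = 1^2 + 3^2 = 1 + 9 = 10, not 13  ✘
#11 a=19, g=3, c=26; 1 of them equals 19  ✔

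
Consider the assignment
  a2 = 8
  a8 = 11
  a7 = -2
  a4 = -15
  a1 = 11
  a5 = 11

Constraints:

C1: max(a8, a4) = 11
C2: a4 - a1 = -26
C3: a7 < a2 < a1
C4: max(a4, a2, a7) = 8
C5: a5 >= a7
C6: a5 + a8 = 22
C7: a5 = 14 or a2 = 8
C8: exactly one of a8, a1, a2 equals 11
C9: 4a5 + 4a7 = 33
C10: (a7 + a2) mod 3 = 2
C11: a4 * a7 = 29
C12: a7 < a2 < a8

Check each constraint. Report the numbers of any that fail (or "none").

C1: max(11, -15) = 11 — holds.
C2: a4 - a1 = -15 - 11 = -26 — holds.
C3: values -2 < 8 < 11 — holds.
C4: max(-15, 8, -2) = 8 — holds.
C5: a5 = 11, a7 = -2; 11 ≥ -2 — holds.
C6: a5 + a8 = 11 + 11 = 22 — holds.
C7: a5 = 11 ≠ 14, but a2 = 8 = 8 (second disjunct) — holds.
C8: a8=11, a1=11, a2=8; 2 of them equal 11, not exactly one — does not hold.
C9: 4a5 + 4a7 = 4(11) + 4(-2) = 36, not 33 — does not hold.
C10: a7 + a2 = 6; 6 mod 3 = 0, not 2 — does not hold.
C11: a4 * a7 = -15 * (-2) = 30, not 29 — does not hold.
C12: values -2 < 8 < 11 — holds.

The assignment fails constraints 8, 9, 10, 11.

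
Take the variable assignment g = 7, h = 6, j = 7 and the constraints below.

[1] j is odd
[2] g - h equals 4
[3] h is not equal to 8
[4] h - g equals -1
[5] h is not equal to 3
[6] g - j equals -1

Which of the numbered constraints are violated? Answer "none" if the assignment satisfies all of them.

[1] j = 7 is odd  ✓
[2] g - h = 7 - 6 = 1, not 4  ✗
[3] h = 6, and 6 ≠ 8  ✓
[4] h - g = 6 - 7 = -1  ✓
[5] h = 6, and 6 ≠ 3  ✓
[6] g - j = 7 - 7 = 0, not -1  ✗

No — constraints 2 and 6 are not satisfied.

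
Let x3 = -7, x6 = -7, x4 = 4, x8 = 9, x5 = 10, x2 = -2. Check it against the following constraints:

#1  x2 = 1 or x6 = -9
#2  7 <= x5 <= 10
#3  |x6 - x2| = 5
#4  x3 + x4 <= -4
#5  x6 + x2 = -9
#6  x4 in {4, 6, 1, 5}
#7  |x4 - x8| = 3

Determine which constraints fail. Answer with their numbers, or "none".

Violated: 1, 4, 7.

#1 x2 = -2 ≠ 1 and x6 = -7 ≠ -9; both disjuncts false — violated.
#2 x5 = 10 lies in [7, 10] — OK.
#3 |-7 - (-2)| = 5 — OK.
#4 x3 + x4 = -7 + 4 = -3; -3 > -4, bound -4 not met — violated.
#5 x6 + x2 = -7 + (-2) = -9 — OK.
#6 x4 = 4 is in {4, 6, 1, 5} — OK.
#7 |4 - 9| = 5, not 3 — violated.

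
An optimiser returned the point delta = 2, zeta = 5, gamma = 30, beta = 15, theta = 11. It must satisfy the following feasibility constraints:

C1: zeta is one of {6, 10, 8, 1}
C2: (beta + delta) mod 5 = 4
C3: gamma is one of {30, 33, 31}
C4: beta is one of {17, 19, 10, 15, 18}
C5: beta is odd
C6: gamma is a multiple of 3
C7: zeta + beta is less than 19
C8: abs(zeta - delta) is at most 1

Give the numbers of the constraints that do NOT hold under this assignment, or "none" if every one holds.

C1: zeta = 5 is not in {6, 10, 8, 1} — fails.
C2: beta + delta = 17; 17 mod 5 = 2, not 4 — fails.
C3: gamma = 30 is in {30, 33, 31} — holds.
C4: beta = 15 is in {17, 19, 10, 15, 18} — holds.
C5: beta = 15 is odd — holds.
C6: 30 / 3 = 10, so 3 divides 30 — holds.
C7: zeta + beta = 5 + 15 = 20; 20 ≥ 19, bound 19 not met — fails.
C8: abs(5 - 2) = 3; 3 > 1, exceeds bound 1 — fails.

Constraints 1, 2, 7, and 8 are violated.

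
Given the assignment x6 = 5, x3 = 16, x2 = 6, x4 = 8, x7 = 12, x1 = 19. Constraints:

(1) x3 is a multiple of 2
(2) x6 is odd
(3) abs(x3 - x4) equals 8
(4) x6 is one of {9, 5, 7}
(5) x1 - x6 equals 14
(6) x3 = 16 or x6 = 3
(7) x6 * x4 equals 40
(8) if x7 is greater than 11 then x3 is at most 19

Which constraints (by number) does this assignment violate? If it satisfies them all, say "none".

(1) 16 / 2 = 8, so 2 divides 16  ✓
(2) x6 = 5 is odd  ✓
(3) abs(16 - 8) = 8  ✓
(4) x6 = 5 is in {9, 5, 7}  ✓
(5) x1 - x6 = 19 - 5 = 14  ✓
(6) x3 = 16 = 16 (first disjunct)  ✓
(7) x6 * x4 = 5 * 8 = 40  ✓
(8) x7 = 12 > 11, so we need x3 ≤ 19; x3 = 16 ≤ 19  ✓

No violations.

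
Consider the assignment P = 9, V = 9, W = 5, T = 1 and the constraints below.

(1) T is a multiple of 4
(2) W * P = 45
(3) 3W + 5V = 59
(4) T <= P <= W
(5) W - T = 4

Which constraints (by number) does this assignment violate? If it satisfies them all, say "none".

Constraints 1, 3, 4 are violated.

(1) 1 = 4*0 + 1, so 4 does not divide 1  no
(2) W * P = 5 * 9 = 45  yes
(3) 3W + 5V = 3(5) + 5(9) = 60, not 59  no
(4) values 1, 9, 5; P = 9 is not <= W = 5  no
(5) W - T = 5 - 1 = 4  yes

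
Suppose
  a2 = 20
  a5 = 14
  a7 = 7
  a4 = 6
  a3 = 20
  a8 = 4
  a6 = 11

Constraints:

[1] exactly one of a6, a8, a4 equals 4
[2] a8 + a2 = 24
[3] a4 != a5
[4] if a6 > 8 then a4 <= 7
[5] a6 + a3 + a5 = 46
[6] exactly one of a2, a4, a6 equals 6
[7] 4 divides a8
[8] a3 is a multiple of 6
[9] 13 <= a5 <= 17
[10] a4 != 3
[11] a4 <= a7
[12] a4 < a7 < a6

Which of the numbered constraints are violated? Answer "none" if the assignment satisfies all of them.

Violated: 5 and 8.

[1] a6=11, a8=4, a4=6; 1 of them equals 4 — OK.
[2] a8 + a2 = 4 + 20 = 24 — OK.
[3] a4 = 6, a5 = 14; distinct — OK.
[4] a6 = 11 > 8, so we need a4 ≤ 7; a4 = 6 ≤ 7 — OK.
[5] a6 + a3 + a5 = 11 + 20 + 14 = 45, not 46 — violated.
[6] a2=20, a4=6, a6=11; 1 of them equals 6 — OK.
[7] 4 / 4 = 1, so 4 divides 4 — OK.
[8] 20 = 6*3 + 2, so 6 does not divide 20 — violated.
[9] a5 = 14 lies in [13, 17] — OK.
[10] a4 = 6, and 6 ≠ 3 — OK.
[11] a4 = 6, a7 = 7; 6 ≤ 7 — OK.
[12] values 6 < 7 < 11 — OK.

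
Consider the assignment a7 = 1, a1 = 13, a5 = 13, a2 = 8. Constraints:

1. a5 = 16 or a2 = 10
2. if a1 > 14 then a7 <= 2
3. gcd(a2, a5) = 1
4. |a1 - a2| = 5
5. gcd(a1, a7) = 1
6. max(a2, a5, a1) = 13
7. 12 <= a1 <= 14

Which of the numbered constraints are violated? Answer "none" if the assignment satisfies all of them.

1. a5 = 13 ≠ 16 and a2 = 8 ≠ 10; both disjuncts false — fails.
2. a1 = 13, not > 14; antecedent false, conditional vacuously true — holds.
3. gcd(8, 13) = 1 — holds.
4. |13 - 8| = 5 — holds.
5. gcd(13, 1) = 1 — holds.
6. max(8, 13, 13) = 13 — holds.
7. a1 = 13 lies in [12, 14] — holds.

The assignment fails constraint 1.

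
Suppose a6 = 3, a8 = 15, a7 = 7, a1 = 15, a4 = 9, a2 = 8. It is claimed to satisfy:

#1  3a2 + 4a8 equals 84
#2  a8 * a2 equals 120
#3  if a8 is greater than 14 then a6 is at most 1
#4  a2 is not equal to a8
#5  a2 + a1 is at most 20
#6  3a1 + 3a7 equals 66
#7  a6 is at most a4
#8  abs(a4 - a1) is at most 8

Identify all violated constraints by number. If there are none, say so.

The assignment fails constraints 3, 5.

#1 3a2 + 4a8 = 3(8) + 4(15) = 84 — holds.
#2 a8 * a2 = 15 * 8 = 120 — holds.
#3 a8 = 15 > 14, so we need a6 ≤ 1; but a6 = 3 > 1 — fails.
#4 a2 = 8, a8 = 15; distinct — holds.
#5 a2 + a1 = 8 + 15 = 23; 23 > 20, bound 20 not met — fails.
#6 3a1 + 3a7 = 3(15) + 3(7) = 66 — holds.
#7 a6 = 3, a4 = 9; 3 ≤ 9 — holds.
#8 abs(9 - 15) = 6; 6 ≤ 8 — holds.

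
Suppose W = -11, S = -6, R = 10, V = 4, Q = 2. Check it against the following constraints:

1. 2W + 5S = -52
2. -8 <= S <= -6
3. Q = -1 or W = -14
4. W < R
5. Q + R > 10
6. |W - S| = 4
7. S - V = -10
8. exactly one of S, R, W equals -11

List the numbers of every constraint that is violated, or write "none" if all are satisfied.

1. 2W + 5S = 2(-11) + 5(-6) = -52  true
2. S = -6 lies in [-8, -6]  true
3. Q = 2 ≠ -1 and W = -11 ≠ -14; both disjuncts false  false
4. W = -11, R = 10; -11 < 10  true
5. Q + R = 2 + 10 = 12; 12 > 10  true
6. |-11 - (-6)| = 5, not 4  false
7. S - V = -6 - 4 = -10  true
8. S=-6, R=10, W=-11; 1 of them equals -11  true

Violated: 3 and 6.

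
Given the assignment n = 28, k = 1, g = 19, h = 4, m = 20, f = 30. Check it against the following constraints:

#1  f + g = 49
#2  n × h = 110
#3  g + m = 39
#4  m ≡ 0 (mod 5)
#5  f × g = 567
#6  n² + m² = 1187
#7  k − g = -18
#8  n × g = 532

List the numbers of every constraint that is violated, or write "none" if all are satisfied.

#1 f + g = 30 + 19 = 49  OK
#2 n × h = 28 × 4 = 112, not 110  FAIL
#3 g + m = 19 + 20 = 39  OK
#4 20 mod 5 = 0  OK
#5 f × g = 30 × 19 = 570, not 567  FAIL
#6 n² + m² = 28² + 20² = 784 + 400 = 1184, not 1187  FAIL
#7 k − g = 1 − 19 = -18  OK
#8 n × g = 28 × 19 = 532  OK

Constraints 2, 5, and 6 do not hold.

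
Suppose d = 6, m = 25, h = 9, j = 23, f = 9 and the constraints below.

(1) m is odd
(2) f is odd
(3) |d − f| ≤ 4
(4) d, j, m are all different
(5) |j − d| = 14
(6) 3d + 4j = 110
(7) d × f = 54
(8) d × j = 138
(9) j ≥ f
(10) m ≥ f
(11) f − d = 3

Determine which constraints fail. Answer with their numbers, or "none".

No — constraint 5 is not satisfied.

(1) m = 25 is odd — holds.
(2) f = 9 is odd — holds.
(3) |6 − 9| = 3; 3 ≤ 4 — holds.
(4) values 6, 23, 25 are pairwise distinct — holds.
(5) |23 − 6| = 17, not 14 — does not hold.
(6) 3d + 4j = 3(6) + 4(23) = 110 — holds.
(7) d × f = 6 × 9 = 54 — holds.
(8) d × j = 6 × 23 = 138 — holds.
(9) j = 23, f = 9; 23 ≥ 9 — holds.
(10) m = 25, f = 9; 25 ≥ 9 — holds.
(11) f − d = 9 − 6 = 3 — holds.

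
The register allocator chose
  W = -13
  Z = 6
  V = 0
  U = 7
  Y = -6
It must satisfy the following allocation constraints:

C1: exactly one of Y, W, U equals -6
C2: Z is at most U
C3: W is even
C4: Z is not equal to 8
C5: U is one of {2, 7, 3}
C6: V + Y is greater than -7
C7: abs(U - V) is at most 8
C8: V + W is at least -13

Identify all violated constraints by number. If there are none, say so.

Constraint 3 is violated.

C1: Y=-6, W=-13, U=7; 1 of them equals -6 — holds.
C2: Z = 6, U = 7; 6 ≤ 7 — holds.
C3: W = -13 is odd — does not hold.
C4: Z = 6, and 6 ≠ 8 — holds.
C5: U = 7 is in {2, 7, 3} — holds.
C6: V + Y = 0 + (-6) = -6; -6 > -7 — holds.
C7: abs(7 - 0) = 7; 7 ≤ 8 — holds.
C8: V + W = 0 + (-13) = -13; -13 ≥ -13 — holds.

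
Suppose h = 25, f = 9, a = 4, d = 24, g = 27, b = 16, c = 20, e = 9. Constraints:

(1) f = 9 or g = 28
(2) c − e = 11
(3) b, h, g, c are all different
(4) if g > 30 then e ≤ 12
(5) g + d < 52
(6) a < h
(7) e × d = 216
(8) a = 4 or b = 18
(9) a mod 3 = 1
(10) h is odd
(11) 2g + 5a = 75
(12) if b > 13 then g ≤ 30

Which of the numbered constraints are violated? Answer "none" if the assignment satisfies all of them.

(1) f = 9 = 9 (first disjunct) — holds.
(2) c − e = 20 − 9 = 11 — holds.
(3) values 16, 25, 27, 20 are pairwise distinct — holds.
(4) g = 27, not > 30; antecedent false, conditional vacuously true — holds.
(5) g + d = 27 + 24 = 51; 51 < 52 — holds.
(6) a = 4, h = 25; 4 < 25 — holds.
(7) e × d = 9 × 24 = 216 — holds.
(8) a = 4 = 4 (first disjunct) — holds.
(9) 4 mod 3 = 1 — holds.
(10) h = 25 is odd — holds.
(11) 2g + 5a = 2(27) + 5(4) = 74, not 75 — fails.
(12) b = 16 > 13, so we need g ≤ 30; g = 27 ≤ 30 — holds.

No — constraint 11 is not satisfied.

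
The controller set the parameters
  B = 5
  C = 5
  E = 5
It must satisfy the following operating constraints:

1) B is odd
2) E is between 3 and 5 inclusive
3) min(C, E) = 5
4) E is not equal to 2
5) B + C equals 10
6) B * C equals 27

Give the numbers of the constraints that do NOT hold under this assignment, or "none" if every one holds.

The assignment fails constraint 6.

1) B = 5 is odd — holds.
2) E = 5 lies in [3, 5] — holds.
3) min(5, 5) = 5 — holds.
4) E = 5, and 5 ≠ 2 — holds.
5) B + C = 5 + 5 = 10 — holds.
6) B * C = 5 * 5 = 25, not 27 — does not hold.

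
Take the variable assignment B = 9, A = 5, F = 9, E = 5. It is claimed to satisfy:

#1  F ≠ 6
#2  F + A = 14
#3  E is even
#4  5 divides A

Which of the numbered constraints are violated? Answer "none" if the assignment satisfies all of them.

#1 F = 9, and 9 ≠ 6 — holds.
#2 F + A = 9 + 5 = 14 — holds.
#3 E = 5 is odd — does not hold.
#4 5 / 5 = 1, so 5 divides 5 — holds.

Constraint 3 does not hold.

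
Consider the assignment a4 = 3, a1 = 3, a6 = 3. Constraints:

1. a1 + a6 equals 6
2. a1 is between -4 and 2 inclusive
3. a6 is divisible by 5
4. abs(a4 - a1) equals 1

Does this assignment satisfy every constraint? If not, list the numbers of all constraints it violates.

1. a1 + a6 = 3 + 3 = 6 — holds.
2. a1 = 3 is outside [-4, 2] — fails.
3. 3 = 5*0 + 3, so 5 does not divide 3 — fails.
4. abs(3 - 3) = 0, not 1 — fails.

Constraints 2, 3, and 4 are violated.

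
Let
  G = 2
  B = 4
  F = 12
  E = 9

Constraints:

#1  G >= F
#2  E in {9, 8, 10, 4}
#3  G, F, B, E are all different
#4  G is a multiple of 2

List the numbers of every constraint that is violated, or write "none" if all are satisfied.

The assignment fails constraint 1.

#1 G = 2, F = 12; 2 < 12 (want ≥) — fails.
#2 E = 9 is in {9, 8, 10, 4} — holds.
#3 values 2, 12, 4, 9 are pairwise distinct — holds.
#4 2 / 2 = 1, so 2 divides 2 — holds.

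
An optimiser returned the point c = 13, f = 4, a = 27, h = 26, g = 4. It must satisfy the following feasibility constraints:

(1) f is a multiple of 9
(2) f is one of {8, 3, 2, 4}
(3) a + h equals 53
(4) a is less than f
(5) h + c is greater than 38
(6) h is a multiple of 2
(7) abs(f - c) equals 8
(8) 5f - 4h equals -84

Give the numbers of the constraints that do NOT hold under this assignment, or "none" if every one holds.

(1) 4 = 9*0 + 4, so 9 does not divide 4 — violated.
(2) f = 4 is in {8, 3, 2, 4} — OK.
(3) a + h = 27 + 26 = 53 — OK.
(4) a = 27, f = 4; 27 ≥ 4 (want <) — violated.
(5) h + c = 26 + 13 = 39; 39 > 38 — OK.
(6) 26 / 2 = 13, so 2 divides 26 — OK.
(7) abs(4 - 13) = 9, not 8 — violated.
(8) 5f - 4h = 5(4) - 4(26) = -84 — OK.

Constraints 1, 4, and 7 do not hold.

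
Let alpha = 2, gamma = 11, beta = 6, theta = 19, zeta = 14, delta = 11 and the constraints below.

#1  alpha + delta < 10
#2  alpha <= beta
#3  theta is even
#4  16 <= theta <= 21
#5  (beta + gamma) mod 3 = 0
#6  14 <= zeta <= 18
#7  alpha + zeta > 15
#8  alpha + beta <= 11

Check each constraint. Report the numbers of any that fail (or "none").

#1 alpha + delta = 2 + 11 = 13; 13 ≥ 10, bound 10 not met — fails.
#2 alpha = 2, beta = 6; 2 ≤ 6 — holds.
#3 theta = 19 is odd — fails.
#4 theta = 19 lies in [16, 21] — holds.
#5 beta + gamma = 17; 17 mod 3 = 2, not 0 — fails.
#6 zeta = 14 lies in [14, 18] — holds.
#7 alpha + zeta = 2 + 14 = 16; 16 > 15 — holds.
#8 alpha + beta = 2 + 6 = 8; 8 ≤ 11 — holds.

The assignment fails constraints 1, 3, 5.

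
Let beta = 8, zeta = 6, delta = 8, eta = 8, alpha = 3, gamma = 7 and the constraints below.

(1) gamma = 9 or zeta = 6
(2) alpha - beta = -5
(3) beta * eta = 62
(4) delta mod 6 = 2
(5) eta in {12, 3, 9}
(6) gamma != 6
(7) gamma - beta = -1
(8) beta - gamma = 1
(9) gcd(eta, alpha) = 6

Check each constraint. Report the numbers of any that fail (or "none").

Constraints 3, 5, 9 are violated.

(1) gamma = 7 ≠ 9, but zeta = 6 = 6 (second disjunct)  true
(2) alpha - beta = 3 - 8 = -5  true
(3) beta * eta = 8 * 8 = 64, not 62  false
(4) 8 mod 6 = 2  true
(5) eta = 8 is not in {12, 3, 9}  false
(6) gamma = 7, and 7 ≠ 6  true
(7) gamma - beta = 7 - 8 = -1  true
(8) beta - gamma = 8 - 7 = 1  true
(9) gcd(8, 3) = 1, not 6  false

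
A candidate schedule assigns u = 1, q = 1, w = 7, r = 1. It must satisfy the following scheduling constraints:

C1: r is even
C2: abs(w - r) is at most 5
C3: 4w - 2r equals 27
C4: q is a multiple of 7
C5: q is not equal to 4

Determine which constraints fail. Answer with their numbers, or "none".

C1: r = 1 is odd — does not hold.
C2: abs(7 - 1) = 6; 6 > 5, exceeds bound 5 — does not hold.
C3: 4w - 2r = 4(7) - 2(1) = 26, not 27 — does not hold.
C4: 1 = 7*0 + 1, so 7 does not divide 1 — does not hold.
C5: q = 1, and 1 ≠ 4 — holds.

The assignment fails constraints 1, 2, 3, 4.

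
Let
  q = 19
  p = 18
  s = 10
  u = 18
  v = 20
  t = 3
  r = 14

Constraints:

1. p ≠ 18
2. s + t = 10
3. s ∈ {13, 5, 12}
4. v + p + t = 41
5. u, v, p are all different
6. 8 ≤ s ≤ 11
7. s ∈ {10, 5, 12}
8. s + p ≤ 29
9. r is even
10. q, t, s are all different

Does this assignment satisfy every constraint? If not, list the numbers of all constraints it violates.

1. p = 18, but 18 is required to differ — violated.
2. s + t = 10 + 3 = 13, not 10 — violated.
3. s = 10 is not in {13, 5, 12} — violated.
4. v + p + t = 20 + 18 + 3 = 41 — satisfied.
5. u = p = 18, not all different — violated.
6. s = 10 lies in [8, 11] — satisfied.
7. s = 10 is in {10, 5, 12} — satisfied.
8. s + p = 10 + 18 = 28; 28 ≤ 29 — satisfied.
9. r = 14 is even — satisfied.
10. values 19, 3, 10 are pairwise distinct — satisfied.

Constraints 1, 2, 3, and 5 are violated.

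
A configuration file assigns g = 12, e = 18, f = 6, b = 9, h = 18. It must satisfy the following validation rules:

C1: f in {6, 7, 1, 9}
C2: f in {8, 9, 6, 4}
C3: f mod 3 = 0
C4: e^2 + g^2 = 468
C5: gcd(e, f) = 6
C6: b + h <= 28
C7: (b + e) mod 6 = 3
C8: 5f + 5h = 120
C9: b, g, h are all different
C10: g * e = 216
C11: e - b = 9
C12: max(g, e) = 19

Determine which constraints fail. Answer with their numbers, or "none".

No — constraint 12 is not satisfied.

C1: f = 6 is in {6, 7, 1, 9} — holds.
C2: f = 6 is in {8, 9, 6, 4} — holds.
C3: 6 mod 3 = 0 — holds.
C4: e^2 + g^2 = 18^2 + 12^2 = 324 + 144 = 468 — holds.
C5: gcd(18, 6) = 6 — holds.
C6: b + h = 9 + 18 = 27; 27 ≤ 28 — holds.
C7: b + e = 27; 27 mod 6 = 3 — holds.
C8: 5f + 5h = 5(6) + 5(18) = 120 — holds.
C9: values 9, 12, 18 are pairwise distinct — holds.
C10: g * e = 12 * 18 = 216 — holds.
C11: e - b = 18 - 9 = 9 — holds.
C12: max(12, 18) = 18, not 19 — does not hold.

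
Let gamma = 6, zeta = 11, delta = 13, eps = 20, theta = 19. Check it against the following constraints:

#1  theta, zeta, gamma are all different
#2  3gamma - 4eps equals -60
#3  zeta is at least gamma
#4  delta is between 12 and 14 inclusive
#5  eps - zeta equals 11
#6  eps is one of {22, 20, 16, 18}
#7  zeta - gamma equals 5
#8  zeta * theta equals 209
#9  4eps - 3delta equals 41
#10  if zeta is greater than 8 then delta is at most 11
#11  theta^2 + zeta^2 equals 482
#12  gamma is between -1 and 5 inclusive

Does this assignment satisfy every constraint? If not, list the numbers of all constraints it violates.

Constraints 2, 5, 10, and 12 are violated.

#1 values 19, 11, 6 are pairwise distinct — holds.
#2 3gamma - 4eps = 3(6) - 4(20) = -62, not -60 — fails.
#3 zeta = 11, gamma = 6; 11 ≥ 6 — holds.
#4 delta = 13 lies in [12, 14] — holds.
#5 eps - zeta = 20 - 11 = 9, not 11 — fails.
#6 eps = 20 is in {22, 20, 16, 18} — holds.
#7 zeta - gamma = 11 - 6 = 5 — holds.
#8 zeta * theta = 11 * 19 = 209 — holds.
#9 4eps - 3delta = 4(20) - 3(13) = 41 — holds.
#10 zeta = 11 > 8, so we need delta ≤ 11; but delta = 13 > 11 — fails.
#11 theta^2 + zeta^2 = 19^2 + 11^2 = 361 + 121 = 482 — holds.
#12 gamma = 6 is outside [-1, 5] — fails.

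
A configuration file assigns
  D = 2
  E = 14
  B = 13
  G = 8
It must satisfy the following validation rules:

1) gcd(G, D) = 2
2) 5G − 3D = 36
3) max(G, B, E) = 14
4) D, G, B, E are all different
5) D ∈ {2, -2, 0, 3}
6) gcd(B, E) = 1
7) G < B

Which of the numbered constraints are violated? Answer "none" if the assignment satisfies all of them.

No — constraint 2 is not satisfied.

1) gcd(8, 2) = 2 — satisfied.
2) 5G − 3D = 5(8) − 3(2) = 34, not 36 — violated.
3) max(8, 13, 14) = 14 — satisfied.
4) values 2, 8, 13, 14 are pairwise distinct — satisfied.
5) D = 2 is in {2, -2, 0, 3} — satisfied.
6) gcd(13, 14) = 1 — satisfied.
7) G = 8, B = 13; 8 < 13 — satisfied.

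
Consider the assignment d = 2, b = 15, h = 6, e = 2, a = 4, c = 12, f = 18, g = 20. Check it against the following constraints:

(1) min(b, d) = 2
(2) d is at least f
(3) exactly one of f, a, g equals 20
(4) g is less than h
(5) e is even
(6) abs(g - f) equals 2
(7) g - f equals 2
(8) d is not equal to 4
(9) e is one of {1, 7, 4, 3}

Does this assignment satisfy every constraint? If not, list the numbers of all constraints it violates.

The assignment fails constraints 2, 4, 9.

(1) min(15, 2) = 2  OK
(2) d = 2, f = 18; 2 < 18 (want ≥)  FAIL
(3) f=18, a=4, g=20; 1 of them equals 20  OK
(4) g = 20, h = 6; 20 ≥ 6 (want <)  FAIL
(5) e = 2 is even  OK
(6) abs(20 - 18) = 2  OK
(7) g - f = 20 - 18 = 2  OK
(8) d = 2, and 2 ≠ 4  OK
(9) e = 2 is not in {1, 7, 4, 3}  FAIL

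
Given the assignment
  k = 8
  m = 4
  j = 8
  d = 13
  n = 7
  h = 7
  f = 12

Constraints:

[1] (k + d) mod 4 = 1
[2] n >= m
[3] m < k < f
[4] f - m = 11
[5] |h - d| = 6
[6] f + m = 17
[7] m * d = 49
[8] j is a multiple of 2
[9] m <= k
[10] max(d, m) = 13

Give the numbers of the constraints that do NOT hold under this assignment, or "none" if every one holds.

[1] k + d = 21; 21 mod 4 = 1  OK
[2] n = 7, m = 4; 7 ≥ 4  OK
[3] values 4 < 8 < 12  OK
[4] f - m = 12 - 4 = 8, not 11  FAIL
[5] |7 - 13| = 6  OK
[6] f + m = 12 + 4 = 16, not 17  FAIL
[7] m * d = 4 * 13 = 52, not 49  FAIL
[8] 8 / 2 = 4, so 2 divides 8  OK
[9] m = 4, k = 8; 4 ≤ 8  OK
[10] max(13, 4) = 13  OK

The assignment fails constraints 4, 6, and 7.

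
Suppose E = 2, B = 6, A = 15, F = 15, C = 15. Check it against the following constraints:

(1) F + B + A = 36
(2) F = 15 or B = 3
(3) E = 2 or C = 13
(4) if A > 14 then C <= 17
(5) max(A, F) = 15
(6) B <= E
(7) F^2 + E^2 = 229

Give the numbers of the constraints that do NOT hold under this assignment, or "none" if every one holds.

The assignment fails constraint 6.

(1) F + B + A = 15 + 6 + 15 = 36  yes
(2) F = 15 = 15 (first disjunct)  yes
(3) E = 2 = 2 (first disjunct)  yes
(4) A = 15 > 14, so we need C ≤ 17; C = 15 ≤ 17  yes
(5) max(15, 15) = 15  yes
(6) B = 6, E = 2; 6 > 2 (want ≤)  no
(7) F^2 + E^2 = 15^2 + 2^2 = 225 + 4 = 229  yes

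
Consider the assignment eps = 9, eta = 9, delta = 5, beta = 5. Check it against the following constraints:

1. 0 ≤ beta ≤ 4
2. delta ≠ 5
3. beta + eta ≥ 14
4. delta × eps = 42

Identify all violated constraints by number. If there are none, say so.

Violated: 1, 2, 4.

1. beta = 5 is outside [0, 4]  ✘
2. delta = 5, but 5 is required to differ  ✘
3. beta + eta = 5 + 9 = 14; 14 ≥ 14  ✔
4. delta × eps = 5 × 9 = 45, not 42  ✘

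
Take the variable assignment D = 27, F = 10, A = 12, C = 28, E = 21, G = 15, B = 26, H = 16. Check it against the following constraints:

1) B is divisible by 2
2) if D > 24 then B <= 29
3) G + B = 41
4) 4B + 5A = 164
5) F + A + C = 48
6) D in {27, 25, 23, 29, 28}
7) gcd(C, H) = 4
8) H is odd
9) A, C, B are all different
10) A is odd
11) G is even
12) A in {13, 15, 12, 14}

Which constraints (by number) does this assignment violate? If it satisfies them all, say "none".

Constraints 5, 8, 10, and 11 are violated.

1) 26 / 2 = 13, so 2 divides 26  true
2) D = 27 > 24, so we need B ≤ 29; B = 26 ≤ 29  true
3) G + B = 15 + 26 = 41  true
4) 4B + 5A = 4(26) + 5(12) = 164  true
5) F + A + C = 10 + 12 + 28 = 50, not 48  false
6) D = 27 is in {27, 25, 23, 29, 28}  true
7) gcd(28, 16) = 4  true
8) H = 16 is even  false
9) values 12, 28, 26 are pairwise distinct  true
10) A = 12 is even  false
11) G = 15 is odd  false
12) A = 12 is in {13, 15, 12, 14}  true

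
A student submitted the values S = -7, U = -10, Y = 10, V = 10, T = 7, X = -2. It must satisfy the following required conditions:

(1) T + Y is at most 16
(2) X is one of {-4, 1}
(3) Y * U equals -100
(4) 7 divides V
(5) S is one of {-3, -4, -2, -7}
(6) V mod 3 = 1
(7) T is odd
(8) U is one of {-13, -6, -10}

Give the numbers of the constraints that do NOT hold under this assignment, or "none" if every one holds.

(1) T + Y = 7 + 10 = 17; 17 > 16, bound 16 not met — does not hold.
(2) X = -2 is not in {-4, 1} — does not hold.
(3) Y * U = 10 * (-10) = -100 — holds.
(4) 10 = 7*1 + 3, so 7 does not divide 10 — does not hold.
(5) S = -7 is in {-3, -4, -2, -7} — holds.
(6) 10 mod 3 = 1 — holds.
(7) T = 7 is odd — holds.
(8) U = -10 is in {-13, -6, -10} — holds.

Constraints 1, 2, 4 are violated.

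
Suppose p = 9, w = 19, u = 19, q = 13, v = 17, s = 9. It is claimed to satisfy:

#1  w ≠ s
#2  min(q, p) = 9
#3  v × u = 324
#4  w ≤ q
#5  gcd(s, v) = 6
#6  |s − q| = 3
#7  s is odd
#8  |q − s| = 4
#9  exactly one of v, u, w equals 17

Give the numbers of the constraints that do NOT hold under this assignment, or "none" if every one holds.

Constraints 3, 4, 5, and 6 are violated.

#1 w = 19, s = 9; distinct — holds.
#2 min(13, 9) = 9 — holds.
#3 v × u = 17 × 19 = 323, not 324 — fails.
#4 w = 19, q = 13; 19 > 13 (want ≤) — fails.
#5 gcd(9, 17) = 1, not 6 — fails.
#6 |9 − 13| = 4, not 3 — fails.
#7 s = 9 is odd — holds.
#8 |13 − 9| = 4 — holds.
#9 v=17, u=19, w=19; 1 of them equals 17 — holds.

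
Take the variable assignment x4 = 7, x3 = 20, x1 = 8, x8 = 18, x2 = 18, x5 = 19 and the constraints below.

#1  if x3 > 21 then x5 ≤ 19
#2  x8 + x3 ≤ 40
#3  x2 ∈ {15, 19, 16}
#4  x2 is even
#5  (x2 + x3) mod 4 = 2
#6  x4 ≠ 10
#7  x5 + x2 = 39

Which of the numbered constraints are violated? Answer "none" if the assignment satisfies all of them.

#1 x3 = 20, not > 21; antecedent false, conditional vacuously true — holds.
#2 x8 + x3 = 18 + 20 = 38; 38 ≤ 40 — holds.
#3 x2 = 18 is not in {15, 19, 16} — fails.
#4 x2 = 18 is even — holds.
#5 x2 + x3 = 38; 38 mod 4 = 2 — holds.
#6 x4 = 7, and 7 ≠ 10 — holds.
#7 x5 + x2 = 19 + 18 = 37, not 39 — fails.

Constraints 3 and 7 are violated.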